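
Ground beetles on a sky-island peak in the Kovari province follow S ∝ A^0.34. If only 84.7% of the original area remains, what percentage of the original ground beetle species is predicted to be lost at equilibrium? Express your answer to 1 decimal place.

5.5%

S_new/S_old = (A_new/A_old)^z = 0.847^0.34
= exp(0.34 × ln 0.847) = exp(0.34 × -0.1661) = exp(-0.0565) ≈ 0.9451
Fraction lost = 1 − 0.9451 = 0.05489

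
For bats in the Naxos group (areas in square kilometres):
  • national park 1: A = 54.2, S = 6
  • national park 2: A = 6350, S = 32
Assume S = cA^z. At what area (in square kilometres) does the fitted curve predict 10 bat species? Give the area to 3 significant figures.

232 square kilometres

z = ln(32/6) / ln(6350/54.2) = 1.6740 / 4.7635 = 0.3514
c = 6 / 54.2^0.3514 = 6 / 4.068 = 1.475
A = (10/1.475)^(1/0.3514) ⇒ ln A = ln(6.78)/0.3514 = 5.4463
A = e^5.4463 ≈ 231.9 square kilometres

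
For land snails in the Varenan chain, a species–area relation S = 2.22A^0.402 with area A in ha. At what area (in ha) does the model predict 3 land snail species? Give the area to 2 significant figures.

2.1 ha

3 = 2.22 × A^0.402  ⇒  A^0.402 = 3/2.22 = 1.351
ln A = ln(1.351) / 0.402 = 0.3011 / 0.402 = 0.7490
A = e^0.7490 ≈ 2.115 ha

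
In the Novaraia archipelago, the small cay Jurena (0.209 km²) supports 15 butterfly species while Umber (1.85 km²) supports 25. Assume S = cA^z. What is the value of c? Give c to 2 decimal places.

z = ln(S₂/S₁) / ln(A₂/A₁) = ln(25/15) / ln(1.85/0.209) = 0.5108 / 2.1806 = 0.2343
c = S₁ / A₁^z = 15 / 0.209^0.2343 = 15 / 0.693 = 21.64

21.64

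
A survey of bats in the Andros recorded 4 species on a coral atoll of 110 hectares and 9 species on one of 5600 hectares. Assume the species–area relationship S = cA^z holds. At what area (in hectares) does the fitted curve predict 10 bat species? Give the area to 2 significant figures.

z = ln(9/4) / ln(5600/110) = 0.8109 / 3.9300 = 0.2063
c = 4 / 110^0.2063 = 4 / 2.638 = 1.516
A = (10/1.516)^(1/0.2063) ⇒ ln A = ln(6.594)/0.2063 = 9.1411
A = e^9.1411 ≈ 9331 hectares

9300 hectares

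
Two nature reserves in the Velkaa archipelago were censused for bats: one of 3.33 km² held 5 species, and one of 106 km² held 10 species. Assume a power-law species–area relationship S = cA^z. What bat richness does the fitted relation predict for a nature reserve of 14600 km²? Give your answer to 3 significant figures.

z = ln(10/5) / ln(106/3.33) = 0.6931 / 3.4605 = 0.2003
c = 5 / 3.33^0.2003 = 5 / 1.272 = 3.929
S₃ = 3.929 × 14600^0.2003 = 3.929 × 6.826 ≈ 26.82

26.8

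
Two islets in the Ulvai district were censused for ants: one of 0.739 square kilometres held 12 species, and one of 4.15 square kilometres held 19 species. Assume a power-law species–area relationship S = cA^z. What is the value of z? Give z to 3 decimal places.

Taking logs: ln S = ln c + z ln A, so z = (ln S₂ − ln S₁)/(ln A₂ − ln A₁).
z = ln(19/12) / ln(4.15/0.739) = ln(1.583) / ln(5.616) = 0.4595 / 1.7256 = 0.2663

0.266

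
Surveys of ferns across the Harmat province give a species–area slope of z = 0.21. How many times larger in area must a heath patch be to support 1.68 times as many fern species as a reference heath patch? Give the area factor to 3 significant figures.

(A₂/A₁)^0.21 = 1.68, so A₂/A₁ = 1.68^(1/0.21) = 1.68^4.762
ln(A₂/A₁) = ln 1.68 / 0.21 = 0.5188 / 0.21 = 2.4704
A₂/A₁ = e^2.4704 ≈ 11.83

11.8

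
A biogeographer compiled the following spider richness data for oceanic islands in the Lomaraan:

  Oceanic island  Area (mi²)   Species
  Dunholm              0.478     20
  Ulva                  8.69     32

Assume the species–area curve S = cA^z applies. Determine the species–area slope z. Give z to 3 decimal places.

Taking logs: ln S = ln c + z ln A, so z = (ln S₂ − ln S₁)/(ln A₂ − ln A₁).
z = ln(32/20) / ln(8.69/0.478) = ln(1.6) / ln(18.18) = 0.4700 / 2.9003 = 0.1621

0.162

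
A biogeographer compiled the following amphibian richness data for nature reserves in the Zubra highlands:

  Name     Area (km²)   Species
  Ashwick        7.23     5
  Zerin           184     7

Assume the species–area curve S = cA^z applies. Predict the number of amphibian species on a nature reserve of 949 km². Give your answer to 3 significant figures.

z = ln(7/5) / ln(184/7.23) = 0.3365 / 3.2367 = 0.1040
c = 5 / 7.23^0.1040 = 5 / 1.228 = 4.071
S₃ = 4.071 × 949^0.1040 = 4.071 × 2.039 ≈ 8.302

8.30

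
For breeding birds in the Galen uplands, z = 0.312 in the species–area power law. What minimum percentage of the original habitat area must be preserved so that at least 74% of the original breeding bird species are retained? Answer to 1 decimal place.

38.1%

Need (A_new/A_old)^0.312 = 0.74, so A_new/A_old = 0.74^(1/0.312) = 0.74^3.205
ln(A_new/A_old) = ln 0.74 / 0.312 = -0.3011 / 0.312 = -0.9651
A_new/A_old = e^-0.9651 ≈ 0.381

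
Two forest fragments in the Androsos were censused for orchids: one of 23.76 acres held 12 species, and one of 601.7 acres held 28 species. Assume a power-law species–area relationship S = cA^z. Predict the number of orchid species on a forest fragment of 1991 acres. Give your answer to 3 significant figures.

38.3

z = ln(28/12) / ln(601.7/23.76) = 0.8473 / 3.2318 = 0.2622
c = 12 / 23.76^0.2622 = 12 / 2.295 = 5.23
S₃ = 5.23 × 1991^0.2622 = 5.23 × 7.327 ≈ 38.32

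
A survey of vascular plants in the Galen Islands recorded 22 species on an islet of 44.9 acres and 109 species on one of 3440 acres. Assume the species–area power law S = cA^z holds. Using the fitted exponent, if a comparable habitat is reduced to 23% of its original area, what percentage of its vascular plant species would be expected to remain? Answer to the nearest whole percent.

z = ln(109/22) / ln(3440/44.9) = 1.6003 / 4.3388 = 0.3688
S_new/S_old = (A_new/A_old)^z = 0.23^0.3688 = exp(0.3688 × -1.4697) = 0.5815

58%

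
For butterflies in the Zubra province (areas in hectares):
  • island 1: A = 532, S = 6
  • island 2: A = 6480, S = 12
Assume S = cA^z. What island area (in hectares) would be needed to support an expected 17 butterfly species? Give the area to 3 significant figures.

z = ln(12/6) / ln(6480/532) = 0.6931 / 2.4998 = 0.2773
c = 6 / 532^0.2773 = 6 / 5.699 = 1.053
A = (17/1.053)^(1/0.2773) ⇒ ln A = ln(16.15)/0.2773 = 10.0326
A = e^10.0326 ≈ 22757 hectares

22800 hectares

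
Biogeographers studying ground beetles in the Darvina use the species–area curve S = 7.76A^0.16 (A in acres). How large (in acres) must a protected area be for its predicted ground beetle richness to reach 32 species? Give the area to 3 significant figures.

32 = 7.76 × A^0.16  ⇒  A^0.16 = 32/7.76 = 4.124
ln A = ln(4.124) / 0.16 = 1.4168 / 0.16 = 8.8547
A = e^8.8547 ≈ 7007 acres

7010 acres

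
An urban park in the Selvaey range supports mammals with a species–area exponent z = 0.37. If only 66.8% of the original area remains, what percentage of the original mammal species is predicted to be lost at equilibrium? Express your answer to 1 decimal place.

S_new/S_old = (A_new/A_old)^z = 0.668^0.37
= exp(0.37 × ln 0.668) = exp(0.37 × -0.4035) = exp(-0.1493) ≈ 0.8613
Fraction lost = 1 − 0.8613 = 0.1387

13.9%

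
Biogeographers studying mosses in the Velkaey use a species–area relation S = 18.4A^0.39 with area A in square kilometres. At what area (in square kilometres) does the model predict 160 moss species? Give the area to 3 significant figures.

160 = 18.4 × A^0.39  ⇒  A^0.39 = 160/18.4 = 8.696
ln A = ln(8.696) / 0.39 = 2.1628 / 0.39 = 5.5457
A = e^5.5457 ≈ 256.1 square kilometres

256 square kilometres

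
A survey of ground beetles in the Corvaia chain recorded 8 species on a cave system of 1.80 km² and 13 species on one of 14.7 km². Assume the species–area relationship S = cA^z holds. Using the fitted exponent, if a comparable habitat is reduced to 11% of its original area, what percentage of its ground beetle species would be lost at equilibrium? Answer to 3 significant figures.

40.0%

z = ln(13/8) / ln(14.7/1.8) = 0.4855 / 2.1001 = 0.2312
S_new/S_old = (A_new/A_old)^z = 0.11^0.2312 = exp(0.2312 × -2.2073) = 0.6003
Fraction lost = 1 − 0.6003 = 0.3997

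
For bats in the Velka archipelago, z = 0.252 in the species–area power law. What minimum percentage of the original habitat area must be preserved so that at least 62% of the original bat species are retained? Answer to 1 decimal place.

Need (A_new/A_old)^0.252 = 0.62, so A_new/A_old = 0.62^(1/0.252) = 0.62^3.968
ln(A_new/A_old) = ln 0.62 / 0.252 = -0.4780 / 0.252 = -1.8970
A_new/A_old = e^-1.8970 ≈ 0.15

15.0%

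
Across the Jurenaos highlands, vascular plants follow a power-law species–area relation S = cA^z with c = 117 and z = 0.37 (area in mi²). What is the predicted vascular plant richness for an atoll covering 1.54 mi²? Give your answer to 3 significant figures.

137

S = 117 × 1.54^0.37 = 117 × 1.173 ≈ 137.3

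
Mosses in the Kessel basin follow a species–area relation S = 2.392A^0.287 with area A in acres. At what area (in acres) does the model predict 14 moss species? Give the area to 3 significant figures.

472 acres

14 = 2.392 × A^0.287  ⇒  A^0.287 = 14/2.392 = 5.853
ln A = ln(5.853) / 0.287 = 1.7669 / 0.287 = 6.1565
A = e^6.1565 ≈ 471.8 acres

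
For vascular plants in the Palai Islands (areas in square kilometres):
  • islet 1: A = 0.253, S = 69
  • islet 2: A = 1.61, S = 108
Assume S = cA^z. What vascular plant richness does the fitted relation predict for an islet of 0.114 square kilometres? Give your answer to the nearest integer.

57

z = ln(108/69) / ln(1.61/0.253) = 0.4480 / 1.8506 = 0.2421
c = 69 / 0.253^0.2421 = 69 / 0.717 = 96.24
S₃ = 96.24 × 0.114^0.2421 = 96.24 × 0.5911 ≈ 56.89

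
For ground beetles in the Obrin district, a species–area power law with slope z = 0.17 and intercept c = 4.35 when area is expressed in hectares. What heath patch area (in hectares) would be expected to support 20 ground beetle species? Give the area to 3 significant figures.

7890 hectares

20 = 4.35 × A^0.17  ⇒  A^0.17 = 20/4.35 = 4.598
ln A = ln(4.598) / 0.17 = 1.5256 / 0.17 = 8.9739
A = e^8.9739 ≈ 7894 hectares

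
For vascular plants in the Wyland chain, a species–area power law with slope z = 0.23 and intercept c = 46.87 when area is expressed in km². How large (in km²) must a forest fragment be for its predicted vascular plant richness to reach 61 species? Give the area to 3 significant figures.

3.14 km²

61 = 46.87 × A^0.23  ⇒  A^0.23 = 61/46.87 = 1.301
ln A = ln(1.301) / 0.23 = 0.2635 / 0.23 = 1.1456
A = e^1.1456 ≈ 3.144 km²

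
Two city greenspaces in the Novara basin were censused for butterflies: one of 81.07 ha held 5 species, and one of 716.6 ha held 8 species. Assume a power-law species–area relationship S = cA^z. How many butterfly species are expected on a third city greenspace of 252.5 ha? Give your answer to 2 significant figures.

z = ln(8/5) / ln(716.6/81.07) = 0.4700 / 2.1792 = 0.2157
c = 5 / 81.07^0.2157 = 5 / 2.58 = 1.938
S₃ = 1.938 × 252.5^0.2157 = 1.938 × 3.297 ≈ 6.388

6.4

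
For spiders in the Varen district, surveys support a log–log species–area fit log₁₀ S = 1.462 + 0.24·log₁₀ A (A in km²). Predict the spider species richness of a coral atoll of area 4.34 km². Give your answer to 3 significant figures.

41.2

S = 28.97 × 4.34^0.24
ln S = ln 28.97 + 0.24 × ln 4.34 = 3.3664 + 0.24 × 1.4679 = 3.7187
S = e^3.7187 ≈ 41.21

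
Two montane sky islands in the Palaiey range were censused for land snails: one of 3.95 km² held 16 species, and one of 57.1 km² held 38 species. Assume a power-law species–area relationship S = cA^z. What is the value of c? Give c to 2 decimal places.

z = ln(S₂/S₁) / ln(A₂/A₁) = ln(38/16) / ln(57.1/3.95) = 0.8650 / 2.6711 = 0.3238
c = S₁ / A₁^z = 16 / 3.95^0.3238 = 16 / 1.56 = 10.25

10.25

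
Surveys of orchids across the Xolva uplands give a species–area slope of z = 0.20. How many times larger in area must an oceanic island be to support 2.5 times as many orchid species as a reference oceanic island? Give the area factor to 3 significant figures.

(A₂/A₁)^0.2 = 2.5, so A₂/A₁ = 2.5^(1/0.2) = 2.5^5
ln(A₂/A₁) = ln 2.5 / 0.2 = 0.9163 / 0.2 = 4.5815
A₂/A₁ = e^4.5815 ≈ 97.66

97.7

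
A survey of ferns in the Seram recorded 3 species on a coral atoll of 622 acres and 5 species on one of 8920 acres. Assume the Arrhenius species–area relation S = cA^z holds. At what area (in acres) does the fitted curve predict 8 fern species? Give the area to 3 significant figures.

103000 acres

z = ln(5/3) / ln(8920/622) = 0.5108 / 2.6631 = 0.1918
c = 3 / 622^0.1918 = 3 / 3.435 = 0.8734
A = (8/0.8734)^(1/0.1918) ⇒ ln A = ln(9.159)/0.1918 = 11.5463
A = e^11.5463 ≈ 103398 acres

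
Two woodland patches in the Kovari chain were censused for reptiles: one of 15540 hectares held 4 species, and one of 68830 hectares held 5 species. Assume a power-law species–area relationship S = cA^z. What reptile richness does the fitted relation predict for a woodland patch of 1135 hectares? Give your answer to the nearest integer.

z = ln(5/4) / ln(68830/15540) = 0.2231 / 1.4882 = 0.1499
c = 4 / 15540^0.1499 = 4 / 4.251 = 0.941
S₃ = 0.941 × 1135^0.1499 = 0.941 × 2.871 ≈ 2.702

3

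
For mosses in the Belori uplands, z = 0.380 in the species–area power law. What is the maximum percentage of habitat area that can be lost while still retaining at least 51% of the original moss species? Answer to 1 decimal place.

83.0%

Need (A_new/A_old)^0.38 = 0.51, so A_new/A_old = 0.51^(1/0.38) = 0.51^2.632
ln(A_new/A_old) = ln 0.51 / 0.38 = -0.6733 / 0.38 = -1.7720
A_new/A_old = e^-1.7720 ≈ 0.17
Fraction that can be lost = 1 − 0.17 = 0.83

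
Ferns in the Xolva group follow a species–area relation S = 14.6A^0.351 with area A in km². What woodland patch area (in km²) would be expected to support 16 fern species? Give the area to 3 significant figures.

16 = 14.6 × A^0.351  ⇒  A^0.351 = 16/14.6 = 1.096
ln A = ln(1.096) / 0.351 = 0.0916 / 0.351 = 0.2609
A = e^0.2609 ≈ 1.298 km²

1.30 km²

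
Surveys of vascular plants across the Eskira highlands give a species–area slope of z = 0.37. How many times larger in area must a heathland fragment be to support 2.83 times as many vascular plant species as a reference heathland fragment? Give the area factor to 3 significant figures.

16.6

(A₂/A₁)^0.37 = 2.83, so A₂/A₁ = 2.83^(1/0.37) = 2.83^2.703
ln(A₂/A₁) = ln 2.83 / 0.37 = 1.0403 / 0.37 = 2.8116
A₂/A₁ = e^2.8116 ≈ 16.64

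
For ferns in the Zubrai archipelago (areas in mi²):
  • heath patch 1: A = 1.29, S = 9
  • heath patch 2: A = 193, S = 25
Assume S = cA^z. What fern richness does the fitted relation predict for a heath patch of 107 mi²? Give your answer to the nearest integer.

22

z = ln(25/9) / ln(193/1.29) = 1.0217 / 5.0080 = 0.2040
c = 9 / 1.29^0.2040 = 9 / 1.053 = 8.544
S₃ = 8.544 × 107^0.2040 = 8.544 × 2.594 ≈ 22.17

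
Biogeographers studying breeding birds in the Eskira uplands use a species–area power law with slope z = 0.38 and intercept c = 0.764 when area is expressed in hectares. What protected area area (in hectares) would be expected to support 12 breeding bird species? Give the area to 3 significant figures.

12 = 0.764 × A^0.38  ⇒  A^0.38 = 12/0.764 = 15.71
ln A = ln(15.71) / 0.38 = 2.7541 / 0.38 = 7.2476
A = e^7.2476 ≈ 1405 hectares

1400 hectares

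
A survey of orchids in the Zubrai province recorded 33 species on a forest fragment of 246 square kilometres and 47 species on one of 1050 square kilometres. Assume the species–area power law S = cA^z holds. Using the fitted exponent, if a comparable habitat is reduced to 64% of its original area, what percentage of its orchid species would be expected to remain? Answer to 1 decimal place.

89.7%

z = ln(47/33) / ln(1050/246) = 0.3536 / 1.4512 = 0.2437
S_new/S_old = (A_new/A_old)^z = 0.64^0.2437 = exp(0.2437 × -0.4463) = 0.897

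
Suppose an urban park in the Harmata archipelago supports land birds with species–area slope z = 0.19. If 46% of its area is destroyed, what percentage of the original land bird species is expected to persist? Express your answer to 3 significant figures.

89.0%

S_new/S_old = (A_new/A_old)^z = 0.54^0.19
= exp(0.19 × ln 0.54) = exp(0.19 × -0.6162) = exp(-0.1171) ≈ 0.8895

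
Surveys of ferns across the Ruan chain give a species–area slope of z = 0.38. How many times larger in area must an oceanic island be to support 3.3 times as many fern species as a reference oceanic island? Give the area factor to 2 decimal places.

(A₂/A₁)^0.38 = 3.3, so A₂/A₁ = 3.3^(1/0.38) = 3.3^2.632
ln(A₂/A₁) = ln 3.3 / 0.38 = 1.1939 / 0.38 = 3.1419
A₂/A₁ = e^3.1419 ≈ 23.15

23.15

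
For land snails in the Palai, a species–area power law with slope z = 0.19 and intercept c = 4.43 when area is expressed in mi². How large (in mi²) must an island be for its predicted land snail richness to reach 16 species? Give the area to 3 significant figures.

862 mi²

16 = 4.43 × A^0.19  ⇒  A^0.19 = 16/4.43 = 3.612
ln A = ln(3.612) / 0.19 = 1.2842 / 0.19 = 6.7589
A = e^6.7589 ≈ 861.7 mi²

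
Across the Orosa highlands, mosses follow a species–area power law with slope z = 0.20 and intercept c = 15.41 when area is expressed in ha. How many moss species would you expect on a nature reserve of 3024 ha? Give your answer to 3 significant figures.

S = 15.41 × 3024^0.2 = 15.41 × 4.967 ≈ 76.55

76.5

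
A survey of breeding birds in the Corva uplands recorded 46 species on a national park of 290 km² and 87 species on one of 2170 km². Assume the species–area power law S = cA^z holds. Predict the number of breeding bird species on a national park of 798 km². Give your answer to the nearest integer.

z = ln(87/46) / ln(2170/290) = 0.6373 / 2.0126 = 0.3166
c = 46 / 290^0.3166 = 46 / 6.021 = 7.64
S₃ = 7.64 × 798^0.3166 = 7.64 × 8.296 ≈ 63.38

63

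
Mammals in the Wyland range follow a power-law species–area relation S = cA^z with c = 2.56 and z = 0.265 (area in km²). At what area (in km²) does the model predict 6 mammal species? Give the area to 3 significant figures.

24.9 km²

6 = 2.56 × A^0.265  ⇒  A^0.265 = 6/2.56 = 2.344
ln A = ln(2.344) / 0.265 = 0.8518 / 0.265 = 3.2142
A = e^3.2142 ≈ 24.88 km²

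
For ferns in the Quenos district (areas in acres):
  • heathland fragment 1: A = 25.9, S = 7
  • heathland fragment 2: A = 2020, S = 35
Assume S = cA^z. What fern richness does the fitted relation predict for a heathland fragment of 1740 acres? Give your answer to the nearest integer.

z = ln(35/7) / ln(2020/25.9) = 1.6094 / 4.3566 = 0.3694
c = 7 / 25.9^0.3694 = 7 / 3.327 = 2.104
S₃ = 2.104 × 1740^0.3694 = 2.104 × 15.74 ≈ 33.12

33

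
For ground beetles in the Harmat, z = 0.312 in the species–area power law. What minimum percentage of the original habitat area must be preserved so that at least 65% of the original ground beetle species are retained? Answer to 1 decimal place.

Need (A_new/A_old)^0.312 = 0.65, so A_new/A_old = 0.65^(1/0.312) = 0.65^3.205
ln(A_new/A_old) = ln 0.65 / 0.312 = -0.4308 / 0.312 = -1.3807
A_new/A_old = e^-1.3807 ≈ 0.2514

25.1%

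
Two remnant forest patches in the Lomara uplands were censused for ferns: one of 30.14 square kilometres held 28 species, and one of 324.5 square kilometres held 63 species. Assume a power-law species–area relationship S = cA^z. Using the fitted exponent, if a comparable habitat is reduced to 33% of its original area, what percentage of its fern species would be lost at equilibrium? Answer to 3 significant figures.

31.5%

z = ln(63/28) / ln(324.5/30.14) = 0.8109 / 2.3764 = 0.3412
S_new/S_old = (A_new/A_old)^z = 0.33^0.3412 = exp(0.3412 × -1.1087) = 0.685
Fraction lost = 1 − 0.685 = 0.315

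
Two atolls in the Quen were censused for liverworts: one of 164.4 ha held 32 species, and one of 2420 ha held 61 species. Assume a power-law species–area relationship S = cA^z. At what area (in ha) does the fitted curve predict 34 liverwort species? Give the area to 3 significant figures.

212 ha

z = ln(61/32) / ln(2420/164.4) = 0.6451 / 2.6892 = 0.2399
c = 32 / 164.4^0.2399 = 32 / 3.401 = 9.409
A = (34/9.409)^(1/0.2399) ⇒ ln A = ln(3.613)/0.2399 = 5.3550
A = e^5.3550 ≈ 211.7 ha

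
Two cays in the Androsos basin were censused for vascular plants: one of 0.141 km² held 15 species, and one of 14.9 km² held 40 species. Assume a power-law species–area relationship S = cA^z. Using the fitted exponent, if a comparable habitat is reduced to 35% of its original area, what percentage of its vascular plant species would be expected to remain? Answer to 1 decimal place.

z = ln(40/15) / ln(14.9/0.141) = 0.9808 / 4.6604 = 0.2105
S_new/S_old = (A_new/A_old)^z = 0.35^0.2105 = exp(0.2105 × -1.0498) = 0.8018

80.2%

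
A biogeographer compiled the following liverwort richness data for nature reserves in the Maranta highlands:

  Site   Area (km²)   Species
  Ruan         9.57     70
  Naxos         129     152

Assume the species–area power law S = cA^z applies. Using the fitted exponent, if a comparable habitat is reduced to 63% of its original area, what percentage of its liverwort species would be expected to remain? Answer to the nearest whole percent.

z = ln(152/70) / ln(129/9.57) = 0.7754 / 2.6012 = 0.2981
S_new/S_old = (A_new/A_old)^z = 0.63^0.2981 = exp(0.2981 × -0.4620) = 0.8713

87%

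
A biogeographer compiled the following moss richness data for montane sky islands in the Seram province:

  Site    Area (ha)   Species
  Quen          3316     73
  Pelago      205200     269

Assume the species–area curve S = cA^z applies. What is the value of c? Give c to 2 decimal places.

5.63

z = ln(S₂/S₁) / ln(A₂/A₁) = ln(269/73) / ln(205200/3316) = 1.3043 / 4.1252 = 0.3162
c = S₁ / A₁^z = 73 / 3316^0.3162 = 73 / 12.97 = 5.626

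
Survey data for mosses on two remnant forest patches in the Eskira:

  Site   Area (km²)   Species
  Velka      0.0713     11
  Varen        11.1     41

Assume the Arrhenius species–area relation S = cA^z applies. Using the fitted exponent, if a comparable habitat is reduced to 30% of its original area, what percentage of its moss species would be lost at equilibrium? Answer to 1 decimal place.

26.9%

z = ln(41/11) / ln(11.1/0.0713) = 1.3157 / 5.0478 = 0.2606
S_new/S_old = (A_new/A_old)^z = 0.3^0.2606 = exp(0.2606 × -1.2040) = 0.7307
Fraction lost = 1 − 0.7307 = 0.2693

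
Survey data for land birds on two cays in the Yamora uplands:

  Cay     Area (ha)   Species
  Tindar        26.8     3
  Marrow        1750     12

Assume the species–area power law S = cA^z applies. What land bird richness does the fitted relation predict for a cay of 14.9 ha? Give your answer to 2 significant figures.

2.5

z = ln(12/3) / ln(1750/26.8) = 1.3863 / 4.1790 = 0.3317
c = 3 / 26.8^0.3317 = 3 / 2.977 = 1.008
S₃ = 1.008 × 14.9^0.3317 = 1.008 × 2.45 ≈ 2.469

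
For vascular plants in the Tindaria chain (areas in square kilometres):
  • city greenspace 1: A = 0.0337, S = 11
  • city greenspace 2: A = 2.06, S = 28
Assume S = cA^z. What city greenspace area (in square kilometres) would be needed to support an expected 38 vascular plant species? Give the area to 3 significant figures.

z = ln(28/11) / ln(2.06/0.0337) = 0.9343 / 4.1130 = 0.2272
c = 11 / 0.0337^0.2272 = 11 / 0.4629 = 23.76
A = (38/23.76)^(1/0.2272) ⇒ ln A = ln(1.599)/0.2272 = 2.0670
A = e^2.0670 ≈ 7.901 square kilometres

7.90 square kilometres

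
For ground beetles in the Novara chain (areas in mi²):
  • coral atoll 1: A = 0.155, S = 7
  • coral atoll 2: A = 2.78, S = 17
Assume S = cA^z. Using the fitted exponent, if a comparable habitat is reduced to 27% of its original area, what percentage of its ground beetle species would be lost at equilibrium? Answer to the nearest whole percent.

33%

z = ln(17/7) / ln(2.78/0.155) = 0.8873 / 2.8868 = 0.3074
S_new/S_old = (A_new/A_old)^z = 0.27^0.3074 = exp(0.3074 × -1.3093) = 0.6687
Fraction lost = 1 − 0.6687 = 0.3313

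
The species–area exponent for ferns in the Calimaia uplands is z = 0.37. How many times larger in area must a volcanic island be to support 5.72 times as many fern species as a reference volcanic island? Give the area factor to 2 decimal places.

111.43

(A₂/A₁)^0.37 = 5.72, so A₂/A₁ = 5.72^(1/0.37) = 5.72^2.703
ln(A₂/A₁) = ln 5.72 / 0.37 = 1.7440 / 0.37 = 4.7134
A₂/A₁ = e^4.7134 ≈ 111.4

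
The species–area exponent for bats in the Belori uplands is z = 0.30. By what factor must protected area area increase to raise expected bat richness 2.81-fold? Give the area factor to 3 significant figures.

31.3

(A₂/A₁)^0.3 = 2.81, so A₂/A₁ = 2.81^(1/0.3) = 2.81^3.333
ln(A₂/A₁) = ln 2.81 / 0.3 = 1.0332 / 0.3 = 3.4439
A₂/A₁ = e^3.4439 ≈ 31.31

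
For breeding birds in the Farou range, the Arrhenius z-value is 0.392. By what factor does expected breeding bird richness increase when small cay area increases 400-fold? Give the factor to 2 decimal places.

10.47

S₂/S₁ = (A₂/A₁)^z = 400^0.392
ln(S₂/S₁) = 0.392 × ln 400 = 0.392 × 5.9915 = 2.3487
S₂/S₁ = e^2.3487 ≈ 10.47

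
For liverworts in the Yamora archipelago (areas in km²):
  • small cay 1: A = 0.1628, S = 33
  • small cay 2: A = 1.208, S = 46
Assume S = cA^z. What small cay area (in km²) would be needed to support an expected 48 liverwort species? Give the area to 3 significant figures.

z = ln(46/33) / ln(1.208/0.1628) = 0.3321 / 2.0042 = 0.1657
c = 33 / 0.1628^0.1657 = 33 / 0.7402 = 44.58
A = (48/44.58)^(1/0.1657) ⇒ ln A = ln(1.077)/0.1657 = 0.4458
A = e^0.4458 ≈ 1.562 km²

1.56 km²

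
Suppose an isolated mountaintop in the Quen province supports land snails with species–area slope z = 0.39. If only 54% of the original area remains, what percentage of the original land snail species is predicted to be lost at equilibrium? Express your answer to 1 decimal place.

21.4%

S_new/S_old = (A_new/A_old)^z = 0.54^0.39
= exp(0.39 × ln 0.54) = exp(0.39 × -0.6162) = exp(-0.2403) ≈ 0.7864
Fraction lost = 1 − 0.7864 = 0.2136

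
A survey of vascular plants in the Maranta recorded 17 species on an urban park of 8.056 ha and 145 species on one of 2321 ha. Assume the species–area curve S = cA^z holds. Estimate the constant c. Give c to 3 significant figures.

z = ln(S₂/S₁) / ln(A₂/A₁) = ln(145/17) / ln(2321/8.056) = 2.1435 / 5.6633 = 0.3785
c = S₁ / A₁^z = 17 / 8.056^0.3785 = 17 / 2.203 = 7.718

7.72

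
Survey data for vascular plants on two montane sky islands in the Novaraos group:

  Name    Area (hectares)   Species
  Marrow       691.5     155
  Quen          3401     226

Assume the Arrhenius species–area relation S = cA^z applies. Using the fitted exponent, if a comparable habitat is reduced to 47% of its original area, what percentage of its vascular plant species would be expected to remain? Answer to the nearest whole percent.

84%

z = ln(226/155) / ln(3401/691.5) = 0.3771 / 1.5930 = 0.2367
S_new/S_old = (A_new/A_old)^z = 0.47^0.2367 = exp(0.2367 × -0.7550) = 0.8363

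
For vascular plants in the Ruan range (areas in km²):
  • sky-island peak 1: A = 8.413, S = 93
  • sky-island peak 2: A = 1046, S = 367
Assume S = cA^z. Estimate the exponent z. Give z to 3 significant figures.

Taking logs: ln S = ln c + z ln A, so z = (ln S₂ − ln S₁)/(ln A₂ − ln A₁).
z = ln(367/93) / ln(1046/8.413) = ln(3.946) / ln(124.3) = 1.3728 / 4.8230 = 0.2846

0.285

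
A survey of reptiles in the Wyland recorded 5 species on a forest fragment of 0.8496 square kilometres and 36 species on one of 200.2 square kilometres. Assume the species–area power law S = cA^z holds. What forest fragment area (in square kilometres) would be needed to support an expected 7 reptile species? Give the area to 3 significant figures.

z = ln(36/5) / ln(200.2/0.8496) = 1.9741 / 5.4623 = 0.3614
c = 5 / 0.8496^0.3614 = 5 / 0.9428 = 5.303
A = (7/5.303)^(1/0.3614) ⇒ ln A = ln(1.32)/0.3614 = 0.7680
A = e^0.7680 ≈ 2.156 square kilometres

2.16 square kilometres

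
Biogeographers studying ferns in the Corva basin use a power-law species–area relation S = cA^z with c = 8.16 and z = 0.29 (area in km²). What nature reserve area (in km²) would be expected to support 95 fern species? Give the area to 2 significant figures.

4700 km²

95 = 8.16 × A^0.29  ⇒  A^0.29 = 95/8.16 = 11.64
ln A = ln(11.64) / 0.29 = 2.4546 / 0.29 = 8.4643
A = e^8.4643 ≈ 4742 km²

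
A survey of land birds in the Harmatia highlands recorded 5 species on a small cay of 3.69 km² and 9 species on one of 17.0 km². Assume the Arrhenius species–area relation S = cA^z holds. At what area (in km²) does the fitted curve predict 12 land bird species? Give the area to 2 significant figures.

z = ln(9/5) / ln(17/3.69) = 0.5878 / 1.5276 = 0.3848
c = 5 / 3.69^0.3848 = 5 / 1.653 = 3.025
A = (12/3.025)^(1/0.3848) ⇒ ln A = ln(3.966)/0.3848 = 3.5809
A = e^3.5809 ≈ 35.9 km²

36 km²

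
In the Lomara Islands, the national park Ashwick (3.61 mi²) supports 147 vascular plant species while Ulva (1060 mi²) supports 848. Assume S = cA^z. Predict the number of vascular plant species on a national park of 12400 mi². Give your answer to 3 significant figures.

z = ln(848/147) / ln(1060/3.61) = 1.7524 / 5.6823 = 0.3084
c = 147 / 3.61^0.3084 = 147 / 1.486 = 98.94
S₃ = 98.94 × 12400^0.3084 = 98.94 × 18.3 ≈ 1811

1810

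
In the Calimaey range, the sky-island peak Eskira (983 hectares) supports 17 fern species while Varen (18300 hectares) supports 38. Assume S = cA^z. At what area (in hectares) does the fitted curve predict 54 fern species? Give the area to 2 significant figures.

66000 hectares

z = ln(38/17) / ln(18300/983) = 0.8044 / 2.9240 = 0.2751
c = 17 / 983^0.2751 = 17 / 6.656 = 2.554
A = (54/2.554)^(1/0.2751) ⇒ ln A = ln(21.14)/0.2751 = 11.0921
A = e^11.0921 ≈ 65647 hectares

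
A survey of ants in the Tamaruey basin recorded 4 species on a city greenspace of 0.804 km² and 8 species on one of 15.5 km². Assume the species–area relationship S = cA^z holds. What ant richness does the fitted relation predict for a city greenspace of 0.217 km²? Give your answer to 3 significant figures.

z = ln(8/4) / ln(15.5/0.804) = 0.6931 / 2.9590 = 0.2343
c = 4 / 0.804^0.2343 = 4 / 0.9502 = 4.21
S₃ = 4.21 × 0.217^0.2343 = 4.21 × 0.6991 ≈ 2.943

2.94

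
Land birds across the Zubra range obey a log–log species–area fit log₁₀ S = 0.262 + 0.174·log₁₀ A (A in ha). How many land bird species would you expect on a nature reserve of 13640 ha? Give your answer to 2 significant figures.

9.6

S = 1.828 × 13640^0.174
ln S = ln 1.828 + 0.174 × ln 13640 = 0.6033 + 0.174 × 9.5208 = 2.2599
S = e^2.2599 ≈ 9.582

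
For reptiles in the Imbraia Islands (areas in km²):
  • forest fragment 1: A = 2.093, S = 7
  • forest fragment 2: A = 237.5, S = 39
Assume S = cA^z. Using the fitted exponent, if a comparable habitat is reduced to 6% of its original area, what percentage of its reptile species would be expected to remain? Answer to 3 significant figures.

36.0%

z = ln(39/7) / ln(237.5/2.093) = 1.7177 / 4.7316 = 0.3630
S_new/S_old = (A_new/A_old)^z = 0.06^0.3630 = exp(0.3630 × -2.8134) = 0.3601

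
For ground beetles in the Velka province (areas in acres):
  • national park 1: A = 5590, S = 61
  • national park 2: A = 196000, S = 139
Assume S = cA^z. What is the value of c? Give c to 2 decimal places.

z = ln(S₂/S₁) / ln(A₂/A₁) = ln(139/61) / ln(196000/5590) = 0.8236 / 3.5571 = 0.2315
c = S₁ / A₁^z = 61 / 5590^0.2315 = 61 / 7.373 = 8.273

8.27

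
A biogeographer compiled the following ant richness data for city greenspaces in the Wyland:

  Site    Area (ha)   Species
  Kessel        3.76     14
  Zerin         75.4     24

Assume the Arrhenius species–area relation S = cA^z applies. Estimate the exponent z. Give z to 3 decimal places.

Taking logs: ln S = ln c + z ln A, so z = (ln S₂ − ln S₁)/(ln A₂ − ln A₁).
z = ln(24/14) / ln(75.4/3.76) = ln(1.714) / ln(20.05) = 0.5390 / 2.9984 = 0.1798

0.180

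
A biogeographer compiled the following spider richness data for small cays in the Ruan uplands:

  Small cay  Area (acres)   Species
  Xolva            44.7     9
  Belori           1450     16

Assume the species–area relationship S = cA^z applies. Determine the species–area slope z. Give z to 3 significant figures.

0.165

Taking logs: ln S = ln c + z ln A, so z = (ln S₂ − ln S₁)/(ln A₂ − ln A₁).
z = ln(16/9) / ln(1450/44.7) = ln(1.778) / ln(32.44) = 0.5754 / 3.4793 = 0.1654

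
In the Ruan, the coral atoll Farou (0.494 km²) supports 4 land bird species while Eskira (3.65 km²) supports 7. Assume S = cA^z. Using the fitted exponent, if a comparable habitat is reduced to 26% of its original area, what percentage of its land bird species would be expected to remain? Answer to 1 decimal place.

68.6%

z = ln(7/4) / ln(3.65/0.494) = 0.5596 / 1.9999 = 0.2798
S_new/S_old = (A_new/A_old)^z = 0.26^0.2798 = exp(0.2798 × -1.3471) = 0.686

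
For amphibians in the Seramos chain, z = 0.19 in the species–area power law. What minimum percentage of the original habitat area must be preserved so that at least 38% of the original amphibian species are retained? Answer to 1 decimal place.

Need (A_new/A_old)^0.19 = 0.38, so A_new/A_old = 0.38^(1/0.19) = 0.38^5.263
ln(A_new/A_old) = ln 0.38 / 0.19 = -0.9676 / 0.19 = -5.0925
A_new/A_old = e^-5.0925 ≈ 0.006142

0.6%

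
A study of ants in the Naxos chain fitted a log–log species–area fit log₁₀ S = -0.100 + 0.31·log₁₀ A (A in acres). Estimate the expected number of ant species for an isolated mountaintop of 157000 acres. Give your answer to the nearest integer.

S = 0.7943 × 157000^0.31
ln S = ln 0.7943 + 0.31 × ln 157000 = -0.2303 + 0.31 × 11.9640 = 3.4786
S = e^3.4786 ≈ 32.41

32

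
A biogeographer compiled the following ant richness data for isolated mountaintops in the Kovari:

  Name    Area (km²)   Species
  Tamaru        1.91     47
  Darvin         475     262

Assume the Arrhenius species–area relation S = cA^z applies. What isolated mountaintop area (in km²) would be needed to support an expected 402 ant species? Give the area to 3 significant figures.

1880 km²

z = ln(262/47) / ln(475/1.91) = 1.7182 / 5.5162 = 0.3115
c = 47 / 1.91^0.3115 = 47 / 1.223 = 38.42
A = (402/38.42)^(1/0.3115) ⇒ ln A = ln(10.46)/0.3115 = 7.5377
A = e^7.5377 ≈ 1878 km²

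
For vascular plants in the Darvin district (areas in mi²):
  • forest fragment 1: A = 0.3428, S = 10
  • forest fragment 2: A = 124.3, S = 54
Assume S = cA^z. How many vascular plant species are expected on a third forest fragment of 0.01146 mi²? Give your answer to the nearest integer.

4

z = ln(54/10) / ln(124.3/0.3428) = 1.6864 / 5.8933 = 0.2862
c = 10 / 0.3428^0.2862 = 10 / 0.7361 = 13.58
S₃ = 13.58 × 0.01146^0.2862 = 13.58 × 0.2784 ≈ 3.782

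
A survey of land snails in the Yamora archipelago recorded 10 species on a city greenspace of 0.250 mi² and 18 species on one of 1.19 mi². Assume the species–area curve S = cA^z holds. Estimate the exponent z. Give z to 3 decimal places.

0.377

Taking logs: ln S = ln c + z ln A, so z = (ln S₂ − ln S₁)/(ln A₂ − ln A₁).
z = ln(18/10) / ln(1.19/0.25) = ln(1.8) / ln(4.76) = 0.5878 / 1.5602 = 0.3767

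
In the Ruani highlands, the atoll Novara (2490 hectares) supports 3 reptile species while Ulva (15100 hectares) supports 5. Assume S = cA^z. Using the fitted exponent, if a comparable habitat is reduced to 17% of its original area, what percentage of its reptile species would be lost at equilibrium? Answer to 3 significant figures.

z = ln(5/3) / ln(15100/2490) = 0.5108 / 1.8024 = 0.2834
S_new/S_old = (A_new/A_old)^z = 0.17^0.2834 = exp(0.2834 × -1.7720) = 0.6052
Fraction lost = 1 − 0.6052 = 0.3948

39.5%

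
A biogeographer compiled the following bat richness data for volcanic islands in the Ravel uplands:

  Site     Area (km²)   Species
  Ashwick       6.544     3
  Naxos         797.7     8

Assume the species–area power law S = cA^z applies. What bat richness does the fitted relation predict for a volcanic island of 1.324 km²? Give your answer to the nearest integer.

2

z = ln(8/3) / ln(797.7/6.544) = 0.9808 / 4.8032 = 0.2042
c = 3 / 6.544^0.2042 = 3 / 1.468 = 2.044
S₃ = 2.044 × 1.324^0.2042 = 2.044 × 1.059 ≈ 2.165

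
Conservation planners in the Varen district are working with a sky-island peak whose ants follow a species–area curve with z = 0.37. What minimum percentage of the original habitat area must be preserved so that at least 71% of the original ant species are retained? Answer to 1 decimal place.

Need (A_new/A_old)^0.37 = 0.71, so A_new/A_old = 0.71^(1/0.37) = 0.71^2.703
ln(A_new/A_old) = ln 0.71 / 0.37 = -0.3425 / 0.37 = -0.9256
A_new/A_old = e^-0.9256 ≈ 0.3963

39.6%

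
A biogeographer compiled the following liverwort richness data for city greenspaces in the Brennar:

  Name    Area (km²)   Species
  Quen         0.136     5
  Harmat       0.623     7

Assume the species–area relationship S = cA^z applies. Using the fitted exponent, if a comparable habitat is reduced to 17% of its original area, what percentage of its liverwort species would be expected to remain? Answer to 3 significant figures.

67.6%

z = ln(7/5) / ln(0.623/0.136) = 0.3365 / 1.5219 = 0.2211
S_new/S_old = (A_new/A_old)^z = 0.17^0.2211 = exp(0.2211 × -1.7720) = 0.6759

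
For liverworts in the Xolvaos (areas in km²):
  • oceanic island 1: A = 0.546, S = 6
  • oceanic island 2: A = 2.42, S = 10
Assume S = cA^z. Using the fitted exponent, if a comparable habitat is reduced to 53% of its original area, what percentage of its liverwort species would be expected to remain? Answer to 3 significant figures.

80.4%

z = ln(10/6) / ln(2.42/0.546) = 0.5108 / 1.4889 = 0.3431
S_new/S_old = (A_new/A_old)^z = 0.53^0.3431 = exp(0.3431 × -0.6349) = 0.8043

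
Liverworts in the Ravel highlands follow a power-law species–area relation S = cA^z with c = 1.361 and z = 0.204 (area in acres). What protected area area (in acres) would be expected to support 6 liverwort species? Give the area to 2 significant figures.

6 = 1.361 × A^0.204  ⇒  A^0.204 = 6/1.361 = 4.409
ln A = ln(4.409) / 0.204 = 1.4835 / 0.204 = 7.2723
A = e^7.2723 ≈ 1440 acres

1400 acres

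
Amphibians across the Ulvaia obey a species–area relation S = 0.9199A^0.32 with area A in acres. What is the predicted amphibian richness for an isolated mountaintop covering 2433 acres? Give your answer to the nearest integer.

11 species

S = 0.9199 × 2433^0.32 = 0.9199 × 12.12 ≈ 11.15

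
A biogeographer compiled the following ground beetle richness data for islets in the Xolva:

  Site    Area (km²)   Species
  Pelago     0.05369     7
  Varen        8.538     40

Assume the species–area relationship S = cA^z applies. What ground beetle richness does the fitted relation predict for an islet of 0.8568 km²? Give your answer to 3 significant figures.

z = ln(40/7) / ln(8.538/0.05369) = 1.7430 / 5.0691 = 0.3438
c = 7 / 0.05369^0.3438 = 7 / 0.3658 = 19.13
S₃ = 19.13 × 0.8568^0.3438 = 19.13 × 0.9482 ≈ 18.14

18.1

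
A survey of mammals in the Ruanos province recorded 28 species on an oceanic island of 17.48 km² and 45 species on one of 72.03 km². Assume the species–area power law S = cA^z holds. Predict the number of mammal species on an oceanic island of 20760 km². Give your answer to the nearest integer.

300

z = ln(45/28) / ln(72.03/17.48) = 0.4745 / 1.4160 = 0.3351
c = 28 / 17.48^0.3351 = 28 / 2.608 = 10.74
S₃ = 10.74 × 20760^0.3351 = 10.74 × 27.96 ≈ 300.2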